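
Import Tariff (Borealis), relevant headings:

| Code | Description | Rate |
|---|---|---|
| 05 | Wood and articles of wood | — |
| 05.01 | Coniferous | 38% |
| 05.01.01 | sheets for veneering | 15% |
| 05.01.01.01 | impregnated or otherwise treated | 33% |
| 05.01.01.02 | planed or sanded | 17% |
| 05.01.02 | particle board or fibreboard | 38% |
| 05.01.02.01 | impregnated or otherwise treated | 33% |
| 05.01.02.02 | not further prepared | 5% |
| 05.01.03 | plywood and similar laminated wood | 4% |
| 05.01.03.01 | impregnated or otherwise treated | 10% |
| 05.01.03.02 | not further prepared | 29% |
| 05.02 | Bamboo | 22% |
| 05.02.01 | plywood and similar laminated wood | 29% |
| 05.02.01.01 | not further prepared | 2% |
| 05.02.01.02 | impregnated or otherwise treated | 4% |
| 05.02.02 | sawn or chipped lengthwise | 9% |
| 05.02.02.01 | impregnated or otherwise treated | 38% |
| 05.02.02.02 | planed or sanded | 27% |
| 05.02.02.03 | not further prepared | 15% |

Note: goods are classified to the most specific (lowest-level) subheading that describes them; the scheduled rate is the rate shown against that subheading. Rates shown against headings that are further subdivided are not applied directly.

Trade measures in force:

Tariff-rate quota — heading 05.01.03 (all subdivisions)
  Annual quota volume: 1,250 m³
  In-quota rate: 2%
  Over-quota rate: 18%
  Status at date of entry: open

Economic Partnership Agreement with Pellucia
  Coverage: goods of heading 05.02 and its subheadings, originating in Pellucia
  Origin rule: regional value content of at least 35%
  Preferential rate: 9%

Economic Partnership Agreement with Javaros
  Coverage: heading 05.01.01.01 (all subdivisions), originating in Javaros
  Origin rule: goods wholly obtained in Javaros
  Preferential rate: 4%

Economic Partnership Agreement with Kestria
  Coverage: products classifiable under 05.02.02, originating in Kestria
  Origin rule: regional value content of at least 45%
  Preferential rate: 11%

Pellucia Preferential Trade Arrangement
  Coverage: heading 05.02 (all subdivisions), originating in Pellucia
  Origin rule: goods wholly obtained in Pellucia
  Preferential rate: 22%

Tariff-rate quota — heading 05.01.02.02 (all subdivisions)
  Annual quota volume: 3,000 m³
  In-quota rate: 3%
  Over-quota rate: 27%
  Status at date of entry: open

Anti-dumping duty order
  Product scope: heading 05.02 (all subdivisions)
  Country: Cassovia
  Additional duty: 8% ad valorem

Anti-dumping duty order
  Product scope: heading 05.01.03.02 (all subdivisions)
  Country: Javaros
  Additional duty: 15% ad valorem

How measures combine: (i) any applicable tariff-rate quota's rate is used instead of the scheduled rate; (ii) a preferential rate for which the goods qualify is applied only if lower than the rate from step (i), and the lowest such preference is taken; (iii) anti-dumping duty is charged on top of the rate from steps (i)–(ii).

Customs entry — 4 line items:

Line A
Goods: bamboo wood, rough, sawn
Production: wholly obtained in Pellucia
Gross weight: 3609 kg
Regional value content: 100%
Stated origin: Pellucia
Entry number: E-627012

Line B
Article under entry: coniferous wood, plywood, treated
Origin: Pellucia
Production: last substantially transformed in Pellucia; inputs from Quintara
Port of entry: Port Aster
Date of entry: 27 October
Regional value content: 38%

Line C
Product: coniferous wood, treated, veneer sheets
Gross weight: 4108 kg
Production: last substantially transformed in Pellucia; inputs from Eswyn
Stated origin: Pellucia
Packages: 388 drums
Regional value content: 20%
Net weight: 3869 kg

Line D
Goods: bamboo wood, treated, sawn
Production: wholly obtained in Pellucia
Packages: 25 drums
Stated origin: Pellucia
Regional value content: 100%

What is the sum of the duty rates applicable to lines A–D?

53%

Line A: bamboo → 05.02; sawn → 05.02.02; rough → 05.02.02.03. Scheduled 15%. Pellucia agreement on 05.02: RVC ≥ 35% → 9% available; Pellucia agreement on 05.02: wholly obtained → 22% available; preferential 9%. → 9%.
Line B: coniferous → 05.01; plywood → 05.01.03; treated → 05.01.03.01. Scheduled 10%. quota on 05.01.03 open → in-quota 2%; Pellucia agreement on 05.02: 05.01.03.01 not covered; Pellucia agreement on 05.02: 05.01.03.01 not covered. → 2%.
Line C: coniferous → 05.01; veneer sheets → 05.01.01; treated → 05.01.01.01. Scheduled 33%. Pellucia agreement on 05.02: 05.01.01.01 not covered; Pellucia agreement on 05.02: 05.01.01.01 not covered. → 33%.
Line D: bamboo → 05.02; sawn → 05.02.02; treated → 05.02.02.01. Scheduled 38%. Pellucia agreement on 05.02: RVC ≥ 35% → 9% available; Pellucia agreement on 05.02: wholly obtained → 22% available; preferential 9%. → 9%.
Sum: 9% + 2% + 33% + 9% = 53%.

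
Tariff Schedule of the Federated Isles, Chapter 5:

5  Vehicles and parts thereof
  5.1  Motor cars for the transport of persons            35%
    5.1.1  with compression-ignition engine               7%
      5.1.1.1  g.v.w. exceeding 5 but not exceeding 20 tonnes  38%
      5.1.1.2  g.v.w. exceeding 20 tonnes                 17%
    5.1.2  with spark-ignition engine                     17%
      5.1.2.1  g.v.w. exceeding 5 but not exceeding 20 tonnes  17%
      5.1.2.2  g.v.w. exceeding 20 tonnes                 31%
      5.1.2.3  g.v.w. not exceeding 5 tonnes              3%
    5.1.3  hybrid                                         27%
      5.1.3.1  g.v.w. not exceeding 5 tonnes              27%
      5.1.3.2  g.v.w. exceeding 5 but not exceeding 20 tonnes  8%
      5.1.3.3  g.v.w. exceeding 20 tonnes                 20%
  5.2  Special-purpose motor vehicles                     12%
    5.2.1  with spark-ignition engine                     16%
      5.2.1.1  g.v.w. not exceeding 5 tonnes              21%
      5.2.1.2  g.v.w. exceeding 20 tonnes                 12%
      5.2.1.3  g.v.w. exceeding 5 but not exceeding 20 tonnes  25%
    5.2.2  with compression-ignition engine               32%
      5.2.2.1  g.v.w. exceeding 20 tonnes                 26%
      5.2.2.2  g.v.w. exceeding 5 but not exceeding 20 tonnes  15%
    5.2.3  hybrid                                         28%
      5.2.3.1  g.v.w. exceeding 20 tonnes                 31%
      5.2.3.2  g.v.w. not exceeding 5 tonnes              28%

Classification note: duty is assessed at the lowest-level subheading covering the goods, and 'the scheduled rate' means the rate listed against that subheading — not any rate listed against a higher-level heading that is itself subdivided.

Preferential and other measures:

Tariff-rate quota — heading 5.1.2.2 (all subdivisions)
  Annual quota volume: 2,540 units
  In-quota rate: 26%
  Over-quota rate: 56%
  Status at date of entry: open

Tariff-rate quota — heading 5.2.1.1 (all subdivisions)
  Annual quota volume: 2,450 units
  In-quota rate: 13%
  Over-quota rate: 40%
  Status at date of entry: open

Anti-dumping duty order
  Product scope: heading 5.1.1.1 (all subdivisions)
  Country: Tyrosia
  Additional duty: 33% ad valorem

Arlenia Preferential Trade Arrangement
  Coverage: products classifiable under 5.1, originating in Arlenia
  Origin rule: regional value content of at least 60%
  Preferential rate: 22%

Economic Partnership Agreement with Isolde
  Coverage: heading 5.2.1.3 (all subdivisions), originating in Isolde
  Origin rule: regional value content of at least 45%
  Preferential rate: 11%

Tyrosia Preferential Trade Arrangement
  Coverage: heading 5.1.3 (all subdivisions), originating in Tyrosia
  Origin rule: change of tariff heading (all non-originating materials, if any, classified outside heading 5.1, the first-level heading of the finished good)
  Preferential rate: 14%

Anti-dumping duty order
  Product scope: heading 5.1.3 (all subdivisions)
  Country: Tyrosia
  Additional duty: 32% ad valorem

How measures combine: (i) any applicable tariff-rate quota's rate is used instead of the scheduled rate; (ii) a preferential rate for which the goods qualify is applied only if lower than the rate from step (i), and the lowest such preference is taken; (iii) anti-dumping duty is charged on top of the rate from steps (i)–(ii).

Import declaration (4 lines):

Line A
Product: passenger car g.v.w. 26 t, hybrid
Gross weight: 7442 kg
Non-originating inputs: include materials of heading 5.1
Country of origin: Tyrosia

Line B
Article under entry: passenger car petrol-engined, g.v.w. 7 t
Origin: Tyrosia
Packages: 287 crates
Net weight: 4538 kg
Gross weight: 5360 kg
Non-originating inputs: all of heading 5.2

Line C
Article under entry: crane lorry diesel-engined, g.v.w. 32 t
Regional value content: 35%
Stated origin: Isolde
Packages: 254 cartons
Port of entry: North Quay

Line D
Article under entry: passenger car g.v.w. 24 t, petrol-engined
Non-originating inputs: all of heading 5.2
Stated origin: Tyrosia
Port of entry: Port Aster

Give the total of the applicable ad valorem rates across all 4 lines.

121%

Line A: passenger car → 5.1; hybrid → 5.1.3; g.v.w. 26 t → 5.1.3.3. Scheduled 20%. Tyrosia agreement on 5.1.3: CTH not met; anti-dumping (Tyrosia, 5.1.3): +32%; total 20% + 32% = 52%. → 52%.
Line B: passenger car → 5.1; petrol-engined → 5.1.2; g.v.w. 7 t → 5.1.2.1. Scheduled 17%. Tyrosia agreement on 5.1.3: 5.1.2.1 not covered. → 17%.
Line C: crane lorry → 5.2; diesel-engined → 5.2.2; g.v.w. 32 t → 5.2.2.1. Scheduled 26%. Isolde agreement on 5.2.1.3: 5.2.2.1 not covered. → 26%.
Line D: passenger car → 5.1; petrol-engined → 5.1.2; g.v.w. 24 t → 5.1.2.2. Scheduled 31%. quota on 5.1.2.2 open → in-quota 26%; Tyrosia agreement on 5.1.3: 5.1.2.2 not covered. → 26%.
Sum: 52% + 17% + 26% + 26% = 121%.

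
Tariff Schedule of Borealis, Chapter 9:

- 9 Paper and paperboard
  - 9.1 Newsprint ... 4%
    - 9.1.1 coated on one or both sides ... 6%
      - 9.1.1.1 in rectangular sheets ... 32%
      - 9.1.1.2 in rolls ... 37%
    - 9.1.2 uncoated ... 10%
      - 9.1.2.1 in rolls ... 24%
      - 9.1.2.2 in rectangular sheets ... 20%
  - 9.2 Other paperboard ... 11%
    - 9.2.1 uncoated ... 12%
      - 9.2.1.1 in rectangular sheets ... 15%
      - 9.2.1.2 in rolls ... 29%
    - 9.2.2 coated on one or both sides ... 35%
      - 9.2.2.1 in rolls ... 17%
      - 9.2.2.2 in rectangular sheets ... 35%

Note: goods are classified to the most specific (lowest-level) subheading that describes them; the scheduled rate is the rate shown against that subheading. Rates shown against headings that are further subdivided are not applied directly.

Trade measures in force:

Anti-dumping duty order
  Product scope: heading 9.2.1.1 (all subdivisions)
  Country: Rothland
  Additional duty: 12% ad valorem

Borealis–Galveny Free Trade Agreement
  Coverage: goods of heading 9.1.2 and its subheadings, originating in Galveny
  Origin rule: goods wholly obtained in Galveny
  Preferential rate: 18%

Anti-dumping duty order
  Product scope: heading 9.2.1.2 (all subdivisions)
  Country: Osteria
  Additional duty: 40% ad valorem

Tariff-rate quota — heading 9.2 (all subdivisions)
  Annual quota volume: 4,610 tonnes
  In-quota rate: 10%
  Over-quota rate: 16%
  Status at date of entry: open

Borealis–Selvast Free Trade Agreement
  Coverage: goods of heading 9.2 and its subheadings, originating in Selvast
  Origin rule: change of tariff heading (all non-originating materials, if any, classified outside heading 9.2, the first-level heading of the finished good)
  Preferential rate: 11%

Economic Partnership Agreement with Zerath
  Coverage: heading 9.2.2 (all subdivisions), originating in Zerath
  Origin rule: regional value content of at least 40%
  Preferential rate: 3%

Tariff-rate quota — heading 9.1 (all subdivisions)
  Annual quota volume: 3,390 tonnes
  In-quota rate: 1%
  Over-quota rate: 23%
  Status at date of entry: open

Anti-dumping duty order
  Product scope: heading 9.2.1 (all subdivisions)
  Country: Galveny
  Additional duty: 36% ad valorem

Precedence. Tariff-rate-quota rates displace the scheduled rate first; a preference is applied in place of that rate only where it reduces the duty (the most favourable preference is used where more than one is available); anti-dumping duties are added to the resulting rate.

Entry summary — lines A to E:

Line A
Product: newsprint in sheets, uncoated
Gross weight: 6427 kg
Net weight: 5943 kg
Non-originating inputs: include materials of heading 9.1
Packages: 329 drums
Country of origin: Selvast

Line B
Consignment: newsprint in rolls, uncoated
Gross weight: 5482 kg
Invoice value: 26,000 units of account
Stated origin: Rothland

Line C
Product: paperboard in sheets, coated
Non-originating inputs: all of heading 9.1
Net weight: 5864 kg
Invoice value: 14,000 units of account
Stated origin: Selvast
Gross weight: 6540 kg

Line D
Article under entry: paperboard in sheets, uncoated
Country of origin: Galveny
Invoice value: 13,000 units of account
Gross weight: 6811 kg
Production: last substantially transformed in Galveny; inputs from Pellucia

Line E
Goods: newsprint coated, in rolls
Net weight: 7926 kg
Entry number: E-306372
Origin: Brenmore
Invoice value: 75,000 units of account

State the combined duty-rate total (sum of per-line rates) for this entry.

Line A: newsprint → 9.1; uncoated → 9.1.2; in sheets → 9.1.2.2. Scheduled 20%. quota on 9.1 open → in-quota 1%; Selvast agreement on 9.2: 9.1.2.2 not covered. → 1%.
Line B: newsprint → 9.1; uncoated → 9.1.2; in rolls → 9.1.2.1. Scheduled 24%. quota on 9.1 open → in-quota 1%. → 1%.
Line C: paperboard → 9.2; coated → 9.2.2; in sheets → 9.2.2.2. Scheduled 35%. quota on 9.2 open → in-quota 10%; Selvast agreement on 9.2: CTH met → 11% available; preference 11% not lower than 10% → no reduction. → 10%.
Line D: paperboard → 9.2; uncoated → 9.2.1; in sheets → 9.2.1.1. Scheduled 15%. quota on 9.2 open → in-quota 10%; Galveny agreement on 9.1.2: 9.2.1.1 not covered; anti-dumping (Galveny, 9.2.1): +36%; total 10% + 36% = 46%. → 46%.
Line E: newsprint → 9.1; coated → 9.1.1; in rolls → 9.1.1.2. Scheduled 37%. quota on 9.1 open → in-quota 1%. → 1%.
Sum: 1% + 1% + 10% + 46% + 1% = 59%.

59%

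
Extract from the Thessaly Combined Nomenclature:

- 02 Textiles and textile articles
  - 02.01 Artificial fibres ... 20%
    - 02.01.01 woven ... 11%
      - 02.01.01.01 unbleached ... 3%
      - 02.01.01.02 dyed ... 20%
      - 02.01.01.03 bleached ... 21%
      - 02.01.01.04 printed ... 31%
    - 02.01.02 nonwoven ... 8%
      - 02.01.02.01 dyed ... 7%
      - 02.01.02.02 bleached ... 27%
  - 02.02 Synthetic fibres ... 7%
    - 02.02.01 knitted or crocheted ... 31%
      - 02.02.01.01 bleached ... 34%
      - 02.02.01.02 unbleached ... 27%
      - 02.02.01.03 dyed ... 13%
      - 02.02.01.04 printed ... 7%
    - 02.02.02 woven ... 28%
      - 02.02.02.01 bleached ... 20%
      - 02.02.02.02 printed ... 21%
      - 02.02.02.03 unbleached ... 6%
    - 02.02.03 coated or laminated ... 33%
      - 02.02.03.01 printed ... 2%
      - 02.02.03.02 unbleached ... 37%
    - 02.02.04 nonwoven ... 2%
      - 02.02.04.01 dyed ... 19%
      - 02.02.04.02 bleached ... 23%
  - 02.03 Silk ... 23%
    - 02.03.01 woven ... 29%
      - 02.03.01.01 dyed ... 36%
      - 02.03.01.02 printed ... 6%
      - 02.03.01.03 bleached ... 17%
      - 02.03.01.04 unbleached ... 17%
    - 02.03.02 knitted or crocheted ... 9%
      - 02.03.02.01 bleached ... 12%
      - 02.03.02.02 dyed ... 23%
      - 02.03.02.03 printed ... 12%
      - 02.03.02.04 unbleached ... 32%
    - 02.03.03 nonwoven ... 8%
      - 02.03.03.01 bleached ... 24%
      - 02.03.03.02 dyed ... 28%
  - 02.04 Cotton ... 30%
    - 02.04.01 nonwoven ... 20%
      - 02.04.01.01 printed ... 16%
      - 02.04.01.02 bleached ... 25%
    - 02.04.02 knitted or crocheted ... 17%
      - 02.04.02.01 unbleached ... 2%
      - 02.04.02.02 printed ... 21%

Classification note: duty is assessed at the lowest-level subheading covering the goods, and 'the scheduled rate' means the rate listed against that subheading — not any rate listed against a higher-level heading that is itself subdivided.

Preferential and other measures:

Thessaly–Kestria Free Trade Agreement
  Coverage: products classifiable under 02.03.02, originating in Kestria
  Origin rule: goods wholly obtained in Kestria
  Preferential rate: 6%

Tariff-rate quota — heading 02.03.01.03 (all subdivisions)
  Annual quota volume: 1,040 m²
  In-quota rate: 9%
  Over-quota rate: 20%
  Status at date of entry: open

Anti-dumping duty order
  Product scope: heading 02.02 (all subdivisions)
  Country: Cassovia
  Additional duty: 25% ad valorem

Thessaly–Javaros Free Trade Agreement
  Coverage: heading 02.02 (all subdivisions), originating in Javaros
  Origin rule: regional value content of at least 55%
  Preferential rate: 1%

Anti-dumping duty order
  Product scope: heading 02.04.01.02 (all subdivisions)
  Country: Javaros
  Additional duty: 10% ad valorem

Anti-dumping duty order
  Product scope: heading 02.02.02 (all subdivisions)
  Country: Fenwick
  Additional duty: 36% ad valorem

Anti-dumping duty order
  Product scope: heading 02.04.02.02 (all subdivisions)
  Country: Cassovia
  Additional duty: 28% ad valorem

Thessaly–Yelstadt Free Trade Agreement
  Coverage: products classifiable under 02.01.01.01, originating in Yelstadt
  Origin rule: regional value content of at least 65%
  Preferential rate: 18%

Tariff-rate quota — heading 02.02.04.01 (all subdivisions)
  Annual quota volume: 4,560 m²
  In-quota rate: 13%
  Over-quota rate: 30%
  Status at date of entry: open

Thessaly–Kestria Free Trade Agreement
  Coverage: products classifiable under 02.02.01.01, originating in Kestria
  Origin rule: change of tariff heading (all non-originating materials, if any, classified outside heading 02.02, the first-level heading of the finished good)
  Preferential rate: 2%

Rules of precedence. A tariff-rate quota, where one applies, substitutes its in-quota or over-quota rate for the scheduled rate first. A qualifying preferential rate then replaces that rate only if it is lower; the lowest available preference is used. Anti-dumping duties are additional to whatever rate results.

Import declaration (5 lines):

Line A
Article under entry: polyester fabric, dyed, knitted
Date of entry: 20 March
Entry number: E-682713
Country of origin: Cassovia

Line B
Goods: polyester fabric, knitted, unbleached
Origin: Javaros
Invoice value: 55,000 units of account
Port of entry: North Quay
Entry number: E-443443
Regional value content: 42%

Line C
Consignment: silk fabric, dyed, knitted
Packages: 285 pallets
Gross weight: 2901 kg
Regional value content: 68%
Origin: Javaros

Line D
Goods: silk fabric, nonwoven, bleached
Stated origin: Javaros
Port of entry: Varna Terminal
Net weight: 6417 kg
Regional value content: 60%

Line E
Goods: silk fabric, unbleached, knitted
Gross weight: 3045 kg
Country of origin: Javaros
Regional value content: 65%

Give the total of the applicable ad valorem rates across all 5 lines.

144%

Line A: polyester → 02.02; knitted → 02.02.01; dyed → 02.02.01.03. Scheduled 13%. anti-dumping (Cassovia, 02.02): +25%; total 13% + 25% = 38%. → 38%.
Line B: polyester → 02.02; knitted → 02.02.01; unbleached → 02.02.01.02. Scheduled 27%. Javaros agreement on 02.02: RVC < 55%. → 27%.
Line C: silk → 02.03; knitted → 02.03.02; dyed → 02.03.02.02. Scheduled 23%. Javaros agreement on 02.02: 02.03.02.02 not covered. → 23%.
Line D: silk → 02.03; nonwoven → 02.03.03; bleached → 02.03.03.01. Scheduled 24%. Javaros agreement on 02.02: 02.03.03.01 not covered. → 24%.
Line E: silk → 02.03; knitted → 02.03.02; unbleached → 02.03.02.04. Scheduled 32%. Javaros agreement on 02.02: 02.03.02.04 not covered. → 32%.
Sum: 38% + 27% + 23% + 24% + 32% = 144%.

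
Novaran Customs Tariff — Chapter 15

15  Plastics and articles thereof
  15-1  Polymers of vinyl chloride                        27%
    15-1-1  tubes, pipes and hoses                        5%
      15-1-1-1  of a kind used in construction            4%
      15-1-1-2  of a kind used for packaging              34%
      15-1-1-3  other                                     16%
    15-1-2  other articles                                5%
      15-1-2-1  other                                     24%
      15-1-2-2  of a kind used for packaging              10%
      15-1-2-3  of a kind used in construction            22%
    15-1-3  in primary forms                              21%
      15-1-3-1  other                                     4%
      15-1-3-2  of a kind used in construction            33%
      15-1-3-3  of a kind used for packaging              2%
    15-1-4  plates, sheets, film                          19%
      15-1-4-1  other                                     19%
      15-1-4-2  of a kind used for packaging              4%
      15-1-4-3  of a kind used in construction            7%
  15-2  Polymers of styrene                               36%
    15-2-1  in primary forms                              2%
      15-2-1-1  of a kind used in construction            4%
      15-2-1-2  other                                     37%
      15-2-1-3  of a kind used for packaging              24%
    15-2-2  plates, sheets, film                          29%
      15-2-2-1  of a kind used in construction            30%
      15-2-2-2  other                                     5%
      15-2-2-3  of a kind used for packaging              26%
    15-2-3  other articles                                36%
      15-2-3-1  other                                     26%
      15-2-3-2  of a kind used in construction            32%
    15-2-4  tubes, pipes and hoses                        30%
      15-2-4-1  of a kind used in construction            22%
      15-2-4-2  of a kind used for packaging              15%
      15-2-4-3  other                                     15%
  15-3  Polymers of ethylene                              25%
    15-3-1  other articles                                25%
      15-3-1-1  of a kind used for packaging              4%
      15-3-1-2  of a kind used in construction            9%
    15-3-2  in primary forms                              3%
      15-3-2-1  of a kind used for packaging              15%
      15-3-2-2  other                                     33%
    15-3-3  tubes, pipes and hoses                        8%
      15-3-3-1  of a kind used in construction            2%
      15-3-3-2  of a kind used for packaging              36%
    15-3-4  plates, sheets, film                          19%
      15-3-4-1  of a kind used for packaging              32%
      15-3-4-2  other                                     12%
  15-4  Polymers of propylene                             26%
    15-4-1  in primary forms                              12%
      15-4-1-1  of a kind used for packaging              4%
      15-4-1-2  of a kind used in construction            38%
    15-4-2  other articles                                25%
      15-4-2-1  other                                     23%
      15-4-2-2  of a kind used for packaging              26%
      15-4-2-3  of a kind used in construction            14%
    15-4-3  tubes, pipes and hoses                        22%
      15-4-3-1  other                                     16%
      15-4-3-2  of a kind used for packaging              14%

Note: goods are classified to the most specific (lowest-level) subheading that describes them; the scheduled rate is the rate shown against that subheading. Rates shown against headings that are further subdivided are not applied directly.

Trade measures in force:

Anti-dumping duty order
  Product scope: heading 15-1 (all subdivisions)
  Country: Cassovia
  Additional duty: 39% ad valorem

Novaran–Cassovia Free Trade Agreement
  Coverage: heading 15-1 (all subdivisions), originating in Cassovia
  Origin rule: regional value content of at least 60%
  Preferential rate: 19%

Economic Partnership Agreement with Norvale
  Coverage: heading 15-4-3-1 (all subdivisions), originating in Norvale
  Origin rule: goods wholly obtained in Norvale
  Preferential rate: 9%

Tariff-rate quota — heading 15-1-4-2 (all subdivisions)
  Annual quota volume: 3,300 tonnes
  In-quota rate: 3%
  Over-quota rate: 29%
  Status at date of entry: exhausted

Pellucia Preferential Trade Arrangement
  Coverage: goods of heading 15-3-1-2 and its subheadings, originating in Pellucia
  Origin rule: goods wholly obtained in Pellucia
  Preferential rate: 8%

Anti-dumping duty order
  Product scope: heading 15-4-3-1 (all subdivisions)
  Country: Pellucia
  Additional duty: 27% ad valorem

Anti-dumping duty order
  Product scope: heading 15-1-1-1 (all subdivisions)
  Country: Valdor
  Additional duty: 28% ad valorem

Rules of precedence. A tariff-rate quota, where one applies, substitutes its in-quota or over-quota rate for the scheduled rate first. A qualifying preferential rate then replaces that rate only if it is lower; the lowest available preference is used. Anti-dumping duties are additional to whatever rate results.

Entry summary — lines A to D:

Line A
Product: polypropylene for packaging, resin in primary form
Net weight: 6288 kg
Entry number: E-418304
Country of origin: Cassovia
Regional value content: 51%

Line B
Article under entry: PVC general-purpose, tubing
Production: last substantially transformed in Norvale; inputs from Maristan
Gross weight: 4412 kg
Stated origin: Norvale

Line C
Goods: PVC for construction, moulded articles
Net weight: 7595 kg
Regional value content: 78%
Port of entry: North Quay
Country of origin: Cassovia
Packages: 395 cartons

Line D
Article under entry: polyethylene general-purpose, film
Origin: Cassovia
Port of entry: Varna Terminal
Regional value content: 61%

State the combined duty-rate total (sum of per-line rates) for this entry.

90%

Line A: polypropylene → 15-4; resin in primary form → 15-4-1; for packaging → 15-4-1-1. Scheduled 4%. Cassovia agreement on 15-1: 15-4-1-1 not covered. → 4%.
Line B: PVC → 15-1; tubing → 15-1-1; general-purpose → 15-1-1-3. Scheduled 16%. Norvale agreement on 15-4-3-1: 15-1-1-3 not covered. → 16%.
Line C: PVC → 15-1; moulded articles → 15-1-2; for construction → 15-1-2-3. Scheduled 22%. Cassovia agreement on 15-1: RVC ≥ 60% → 19% available; preferential 19%; anti-dumping (Cassovia, 15-1): +39%; total 19% + 39% = 58%. → 58%.
Line D: polyethylene → 15-3; film → 15-3-4; general-purpose → 15-3-4-2. Scheduled 12%. Cassovia agreement on 15-1: 15-3-4-2 not covered. → 12%.
Sum: 4% + 16% + 58% + 12% = 90%.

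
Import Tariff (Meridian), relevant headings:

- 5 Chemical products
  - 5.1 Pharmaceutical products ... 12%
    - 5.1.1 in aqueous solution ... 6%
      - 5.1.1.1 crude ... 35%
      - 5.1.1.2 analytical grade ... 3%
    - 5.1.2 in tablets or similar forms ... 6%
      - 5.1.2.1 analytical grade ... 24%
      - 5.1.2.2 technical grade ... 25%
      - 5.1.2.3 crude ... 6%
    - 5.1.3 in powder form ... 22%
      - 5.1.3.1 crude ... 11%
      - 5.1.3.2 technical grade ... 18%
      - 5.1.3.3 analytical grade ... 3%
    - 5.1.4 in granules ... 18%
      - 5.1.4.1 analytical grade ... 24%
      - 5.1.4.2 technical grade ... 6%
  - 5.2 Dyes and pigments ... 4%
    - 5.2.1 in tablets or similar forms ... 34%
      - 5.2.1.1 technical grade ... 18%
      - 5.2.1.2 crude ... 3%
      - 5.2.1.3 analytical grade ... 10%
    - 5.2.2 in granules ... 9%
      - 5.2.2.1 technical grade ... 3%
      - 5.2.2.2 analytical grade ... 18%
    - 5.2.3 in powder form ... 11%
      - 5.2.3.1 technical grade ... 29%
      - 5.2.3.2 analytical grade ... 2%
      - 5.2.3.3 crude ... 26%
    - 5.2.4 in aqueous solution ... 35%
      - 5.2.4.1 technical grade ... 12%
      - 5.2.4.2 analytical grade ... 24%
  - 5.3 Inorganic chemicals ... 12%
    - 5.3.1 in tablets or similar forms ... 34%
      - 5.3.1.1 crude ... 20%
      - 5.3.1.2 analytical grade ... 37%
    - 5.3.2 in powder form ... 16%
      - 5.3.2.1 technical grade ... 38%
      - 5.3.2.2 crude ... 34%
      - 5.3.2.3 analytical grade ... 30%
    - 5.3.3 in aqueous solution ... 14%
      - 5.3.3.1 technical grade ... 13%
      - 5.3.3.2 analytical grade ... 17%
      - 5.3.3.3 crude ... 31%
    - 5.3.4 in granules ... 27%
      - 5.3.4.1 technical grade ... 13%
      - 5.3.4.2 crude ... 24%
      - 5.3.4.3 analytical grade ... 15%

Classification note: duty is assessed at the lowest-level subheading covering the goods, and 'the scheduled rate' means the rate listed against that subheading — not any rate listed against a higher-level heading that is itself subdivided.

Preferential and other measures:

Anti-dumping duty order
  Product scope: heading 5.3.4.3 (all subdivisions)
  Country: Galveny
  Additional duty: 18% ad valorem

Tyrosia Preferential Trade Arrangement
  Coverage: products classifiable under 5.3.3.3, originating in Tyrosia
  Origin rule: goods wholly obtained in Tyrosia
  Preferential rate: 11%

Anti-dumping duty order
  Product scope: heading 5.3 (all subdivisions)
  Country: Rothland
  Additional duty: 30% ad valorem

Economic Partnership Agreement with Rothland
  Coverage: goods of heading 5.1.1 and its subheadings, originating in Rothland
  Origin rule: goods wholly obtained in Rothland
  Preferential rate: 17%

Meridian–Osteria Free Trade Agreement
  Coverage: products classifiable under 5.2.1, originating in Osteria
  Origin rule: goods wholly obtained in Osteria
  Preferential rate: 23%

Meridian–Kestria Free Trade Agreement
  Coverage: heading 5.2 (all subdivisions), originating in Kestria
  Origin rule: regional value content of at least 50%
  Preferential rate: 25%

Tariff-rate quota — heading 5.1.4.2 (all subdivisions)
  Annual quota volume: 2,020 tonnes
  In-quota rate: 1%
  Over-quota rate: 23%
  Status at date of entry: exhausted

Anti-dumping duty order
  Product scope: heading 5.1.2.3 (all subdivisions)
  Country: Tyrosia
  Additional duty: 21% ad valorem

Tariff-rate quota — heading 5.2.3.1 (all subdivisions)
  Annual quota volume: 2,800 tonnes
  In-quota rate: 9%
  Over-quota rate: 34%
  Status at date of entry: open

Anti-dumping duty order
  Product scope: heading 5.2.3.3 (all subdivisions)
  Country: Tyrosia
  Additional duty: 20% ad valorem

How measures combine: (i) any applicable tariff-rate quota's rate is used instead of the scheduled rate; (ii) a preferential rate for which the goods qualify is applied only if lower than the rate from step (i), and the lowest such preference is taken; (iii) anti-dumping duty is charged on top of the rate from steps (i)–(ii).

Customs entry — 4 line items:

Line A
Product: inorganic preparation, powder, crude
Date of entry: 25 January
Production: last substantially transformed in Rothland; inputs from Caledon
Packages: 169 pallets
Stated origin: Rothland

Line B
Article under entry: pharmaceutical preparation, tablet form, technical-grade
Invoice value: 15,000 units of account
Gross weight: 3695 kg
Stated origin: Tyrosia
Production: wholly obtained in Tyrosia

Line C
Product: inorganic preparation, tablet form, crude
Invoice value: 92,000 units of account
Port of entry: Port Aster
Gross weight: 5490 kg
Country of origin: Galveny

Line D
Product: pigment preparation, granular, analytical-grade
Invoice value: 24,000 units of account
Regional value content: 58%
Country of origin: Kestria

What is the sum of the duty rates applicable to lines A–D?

127%

Line A: inorganic → 5.3; powder → 5.3.2; crude → 5.3.2.2. Scheduled 34%. Rothland agreement on 5.1.1: 5.3.2.2 not covered; anti-dumping (Rothland, 5.3): +30%; total 34% + 30% = 64%. → 64%.
Line B: pharmaceutical → 5.1; tablet form → 5.1.2; technical-grade → 5.1.2.2. Scheduled 25%. Tyrosia agreement on 5.3.3.3: 5.1.2.2 not covered. → 25%.
Line C: inorganic → 5.3; tablet form → 5.3.1; crude → 5.3.1.1. Scheduled 20%. No special measure applies. → 20%.
Line D: pigment → 5.2; granular → 5.2.2; analytical-grade → 5.2.2.2. Scheduled 18%. Kestria agreement on 5.2: RVC ≥ 50% → 25% available; preference 25% not lower than 18% → no reduction. → 18%.
Sum: 64% + 25% + 20% + 18% = 127%.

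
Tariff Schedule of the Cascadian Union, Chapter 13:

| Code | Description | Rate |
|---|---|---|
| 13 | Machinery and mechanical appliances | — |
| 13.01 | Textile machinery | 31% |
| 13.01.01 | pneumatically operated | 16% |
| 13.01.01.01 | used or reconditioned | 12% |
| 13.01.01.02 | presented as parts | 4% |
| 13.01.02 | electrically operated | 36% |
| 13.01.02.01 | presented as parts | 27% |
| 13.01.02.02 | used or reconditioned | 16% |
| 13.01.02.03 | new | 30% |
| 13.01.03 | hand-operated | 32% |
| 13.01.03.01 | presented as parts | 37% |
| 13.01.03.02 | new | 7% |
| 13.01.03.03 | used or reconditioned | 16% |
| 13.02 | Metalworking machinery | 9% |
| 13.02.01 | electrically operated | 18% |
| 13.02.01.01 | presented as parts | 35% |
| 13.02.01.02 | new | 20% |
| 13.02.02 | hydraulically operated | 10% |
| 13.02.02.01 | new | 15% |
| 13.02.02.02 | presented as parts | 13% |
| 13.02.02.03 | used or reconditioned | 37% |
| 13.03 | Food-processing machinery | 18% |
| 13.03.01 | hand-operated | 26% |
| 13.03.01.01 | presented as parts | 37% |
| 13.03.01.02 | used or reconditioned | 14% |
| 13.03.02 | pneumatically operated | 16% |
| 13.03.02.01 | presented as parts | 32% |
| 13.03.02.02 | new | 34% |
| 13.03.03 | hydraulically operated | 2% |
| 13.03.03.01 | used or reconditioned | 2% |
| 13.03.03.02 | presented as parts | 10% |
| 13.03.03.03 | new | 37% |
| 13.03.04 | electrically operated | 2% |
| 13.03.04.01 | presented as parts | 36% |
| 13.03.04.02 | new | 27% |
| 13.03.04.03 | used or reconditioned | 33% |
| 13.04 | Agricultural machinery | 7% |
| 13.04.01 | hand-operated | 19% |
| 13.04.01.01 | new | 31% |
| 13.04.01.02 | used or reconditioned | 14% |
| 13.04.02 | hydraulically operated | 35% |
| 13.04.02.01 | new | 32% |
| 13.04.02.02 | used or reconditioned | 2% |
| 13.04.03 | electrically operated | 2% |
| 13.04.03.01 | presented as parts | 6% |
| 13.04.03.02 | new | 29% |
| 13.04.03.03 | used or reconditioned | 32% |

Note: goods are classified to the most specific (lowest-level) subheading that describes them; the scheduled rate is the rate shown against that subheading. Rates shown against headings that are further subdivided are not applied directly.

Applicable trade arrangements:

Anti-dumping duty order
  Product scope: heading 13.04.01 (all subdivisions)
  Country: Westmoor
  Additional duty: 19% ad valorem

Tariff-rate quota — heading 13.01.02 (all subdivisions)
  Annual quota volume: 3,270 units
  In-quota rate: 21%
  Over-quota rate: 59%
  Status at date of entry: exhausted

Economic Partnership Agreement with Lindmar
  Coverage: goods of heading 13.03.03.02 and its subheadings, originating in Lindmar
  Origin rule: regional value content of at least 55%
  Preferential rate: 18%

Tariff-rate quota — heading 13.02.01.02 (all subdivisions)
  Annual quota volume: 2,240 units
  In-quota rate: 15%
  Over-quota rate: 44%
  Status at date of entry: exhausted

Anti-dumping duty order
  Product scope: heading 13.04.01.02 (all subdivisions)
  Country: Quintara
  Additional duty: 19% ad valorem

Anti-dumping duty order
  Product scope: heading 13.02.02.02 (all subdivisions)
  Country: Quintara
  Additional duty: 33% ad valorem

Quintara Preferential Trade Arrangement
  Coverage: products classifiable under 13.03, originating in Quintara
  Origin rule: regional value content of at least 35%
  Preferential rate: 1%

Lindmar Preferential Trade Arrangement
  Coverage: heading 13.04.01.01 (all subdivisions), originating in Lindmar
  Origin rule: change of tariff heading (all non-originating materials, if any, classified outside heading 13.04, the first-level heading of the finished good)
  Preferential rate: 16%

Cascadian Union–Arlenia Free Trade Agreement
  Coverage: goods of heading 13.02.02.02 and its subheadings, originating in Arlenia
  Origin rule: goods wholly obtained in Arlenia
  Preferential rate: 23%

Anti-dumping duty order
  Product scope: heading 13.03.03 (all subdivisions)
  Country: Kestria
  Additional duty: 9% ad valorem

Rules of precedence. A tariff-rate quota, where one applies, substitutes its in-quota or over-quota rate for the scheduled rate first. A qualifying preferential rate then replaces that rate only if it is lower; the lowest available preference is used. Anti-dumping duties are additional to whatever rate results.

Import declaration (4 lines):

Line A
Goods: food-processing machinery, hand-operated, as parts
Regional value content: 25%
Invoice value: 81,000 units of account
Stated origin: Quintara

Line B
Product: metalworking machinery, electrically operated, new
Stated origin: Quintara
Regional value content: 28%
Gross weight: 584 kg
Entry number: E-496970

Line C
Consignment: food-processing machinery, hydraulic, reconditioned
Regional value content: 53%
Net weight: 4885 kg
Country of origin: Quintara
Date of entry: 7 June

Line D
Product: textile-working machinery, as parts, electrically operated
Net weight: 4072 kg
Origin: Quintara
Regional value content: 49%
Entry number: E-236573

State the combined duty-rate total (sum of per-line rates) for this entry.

141%

Line A: food-processing → 13.03; hand-operated → 13.03.01; as parts → 13.03.01.01. Scheduled 37%. Quintara agreement on 13.03: RVC < 35%. → 37%.
Line B: metalworking → 13.02; electrically operated → 13.02.01; new → 13.02.01.02. Scheduled 20%. quota on 13.02.01.02 exhausted → over-quota 44%; Quintara agreement on 13.03: 13.02.01.02 not covered. → 44%.
Line C: food-processing → 13.03; hydraulic → 13.03.03; reconditioned → 13.03.03.01. Scheduled 2%. Quintara agreement on 13.03: RVC ≥ 35% → 1% available; preferential 1%. → 1%.
Line D: textile-working → 13.01; electrically operated → 13.01.02; as parts → 13.01.02.01. Scheduled 27%. quota on 13.01.02 exhausted → over-quota 59%; Quintara agreement on 13.03: 13.01.02.01 not covered. → 59%.
Sum: 37% + 44% + 1% + 59% = 141%.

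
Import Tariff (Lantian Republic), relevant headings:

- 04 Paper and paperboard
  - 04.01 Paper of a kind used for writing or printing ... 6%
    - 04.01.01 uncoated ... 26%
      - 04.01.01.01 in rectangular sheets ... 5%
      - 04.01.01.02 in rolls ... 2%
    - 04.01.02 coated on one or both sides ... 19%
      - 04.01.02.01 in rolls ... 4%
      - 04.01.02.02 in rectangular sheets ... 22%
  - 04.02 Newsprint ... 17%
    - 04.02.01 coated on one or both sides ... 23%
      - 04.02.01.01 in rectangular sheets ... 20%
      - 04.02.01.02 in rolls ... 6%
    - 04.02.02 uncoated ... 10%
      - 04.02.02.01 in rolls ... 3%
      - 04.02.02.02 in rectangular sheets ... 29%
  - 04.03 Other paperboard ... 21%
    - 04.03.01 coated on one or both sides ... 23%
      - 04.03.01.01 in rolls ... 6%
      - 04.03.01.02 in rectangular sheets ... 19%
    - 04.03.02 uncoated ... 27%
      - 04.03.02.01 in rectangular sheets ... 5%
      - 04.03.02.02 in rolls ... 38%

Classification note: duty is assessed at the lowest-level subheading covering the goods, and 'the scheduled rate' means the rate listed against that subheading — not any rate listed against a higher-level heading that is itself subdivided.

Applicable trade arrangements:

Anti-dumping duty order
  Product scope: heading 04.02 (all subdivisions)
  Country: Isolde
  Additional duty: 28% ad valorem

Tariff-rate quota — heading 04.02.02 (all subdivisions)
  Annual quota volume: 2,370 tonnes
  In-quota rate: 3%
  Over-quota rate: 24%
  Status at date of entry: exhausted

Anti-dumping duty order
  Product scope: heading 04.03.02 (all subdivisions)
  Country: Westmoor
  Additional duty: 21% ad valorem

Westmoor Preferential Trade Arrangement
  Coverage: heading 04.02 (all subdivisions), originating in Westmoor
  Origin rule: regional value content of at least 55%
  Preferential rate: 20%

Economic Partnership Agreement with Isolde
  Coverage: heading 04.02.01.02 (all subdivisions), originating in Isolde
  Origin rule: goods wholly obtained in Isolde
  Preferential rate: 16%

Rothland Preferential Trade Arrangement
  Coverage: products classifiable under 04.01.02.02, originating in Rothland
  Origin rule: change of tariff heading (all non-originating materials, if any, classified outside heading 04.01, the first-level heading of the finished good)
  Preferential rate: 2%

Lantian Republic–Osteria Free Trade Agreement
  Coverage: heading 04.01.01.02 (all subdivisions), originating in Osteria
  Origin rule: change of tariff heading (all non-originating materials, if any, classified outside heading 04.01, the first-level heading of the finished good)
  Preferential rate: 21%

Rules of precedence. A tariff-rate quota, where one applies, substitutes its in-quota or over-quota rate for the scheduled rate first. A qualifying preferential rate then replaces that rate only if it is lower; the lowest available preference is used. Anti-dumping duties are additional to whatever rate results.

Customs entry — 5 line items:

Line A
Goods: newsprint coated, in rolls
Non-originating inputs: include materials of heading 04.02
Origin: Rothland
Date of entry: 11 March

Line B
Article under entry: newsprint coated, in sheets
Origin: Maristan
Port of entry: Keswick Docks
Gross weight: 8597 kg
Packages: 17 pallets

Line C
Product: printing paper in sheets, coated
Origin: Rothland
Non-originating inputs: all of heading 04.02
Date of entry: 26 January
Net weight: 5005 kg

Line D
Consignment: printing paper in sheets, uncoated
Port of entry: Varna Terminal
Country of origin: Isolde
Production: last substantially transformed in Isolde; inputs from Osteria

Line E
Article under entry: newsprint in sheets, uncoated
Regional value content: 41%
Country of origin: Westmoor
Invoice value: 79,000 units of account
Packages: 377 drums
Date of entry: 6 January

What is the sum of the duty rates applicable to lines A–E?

Line A: newsprint → 04.02; coated → 04.02.01; in rolls → 04.02.01.02. Scheduled 6%. Rothland agreement on 04.01.02.02: 04.02.01.02 not covered. → 6%.
Line B: newsprint → 04.02; coated → 04.02.01; in sheets → 04.02.01.01. Scheduled 20%. No special measure applies. → 20%.
Line C: printing paper → 04.01; coated → 04.01.02; in sheets → 04.01.02.02. Scheduled 22%. Rothland agreement on 04.01.02.02: CTH met → 2% available; preferential 2%. → 2%.
Line D: printing paper → 04.01; uncoated → 04.01.01; in sheets → 04.01.01.01. Scheduled 5%. Isolde agreement on 04.02.01.02: 04.01.01.01 not covered. → 5%.
Line E: newsprint → 04.02; uncoated → 04.02.02; in sheets → 04.02.02.02. Scheduled 29%. quota on 04.02.02 exhausted → over-quota 24%; Westmoor agreement on 04.02: RVC < 55%. → 24%.
Sum: 6% + 20% + 2% + 5% + 24% = 57%.

57%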